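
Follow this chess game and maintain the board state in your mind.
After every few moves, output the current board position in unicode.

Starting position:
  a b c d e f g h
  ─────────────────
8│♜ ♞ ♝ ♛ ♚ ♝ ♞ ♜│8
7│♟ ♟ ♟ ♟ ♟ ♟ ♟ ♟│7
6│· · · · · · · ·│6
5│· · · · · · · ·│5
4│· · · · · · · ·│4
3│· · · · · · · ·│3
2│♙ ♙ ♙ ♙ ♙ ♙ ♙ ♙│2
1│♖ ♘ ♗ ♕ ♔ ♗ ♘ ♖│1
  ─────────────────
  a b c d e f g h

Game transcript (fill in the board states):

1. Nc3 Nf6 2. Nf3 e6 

  a b c d e f g h
  ─────────────────
8│♜ ♞ ♝ ♛ ♚ ♝ · ♜│8
7│♟ ♟ ♟ ♟ · ♟ ♟ ♟│7
6│· · · · ♟ ♞ · ·│6
5│· · · · · · · ·│5
4│· · · · · · · ·│4
3│· · ♘ · · ♘ · ·│3
2│♙ ♙ ♙ ♙ ♙ ♙ ♙ ♙│2
1│♖ · ♗ ♕ ♔ ♗ · ♖│1
  ─────────────────
  a b c d e f g h

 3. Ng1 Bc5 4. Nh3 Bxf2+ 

  a b c d e f g h
  ─────────────────
8│♜ ♞ ♝ ♛ ♚ · · ♜│8
7│♟ ♟ ♟ ♟ · ♟ ♟ ♟│7
6│· · · · ♟ ♞ · ·│6
5│· · · · · · · ·│5
4│· · · · · · · ·│4
3│· · ♘ · · · · ♘│3
2│♙ ♙ ♙ ♙ ♙ ♝ ♙ ♙│2
1│♖ · ♗ ♕ ♔ ♗ · ♖│1
  ─────────────────
  a b c d e f g h

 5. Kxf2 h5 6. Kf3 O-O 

  a b c d e f g h
  ─────────────────
8│♜ ♞ ♝ ♛ · ♜ ♚ ·│8
7│♟ ♟ ♟ ♟ · ♟ ♟ ·│7
6│· · · · ♟ ♞ · ·│6
5│· · · · · · · ♟│5
4│· · · · · · · ·│4
3│· · ♘ · · ♔ · ♘│3
2│♙ ♙ ♙ ♙ ♙ · ♙ ♙│2
1│♖ · ♗ ♕ · ♗ · ♖│1
  ─────────────────
  a b c d e f g h

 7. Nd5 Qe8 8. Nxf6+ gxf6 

  a b c d e f g h
  ─────────────────
8│♜ ♞ ♝ · ♛ ♜ ♚ ·│8
7│♟ ♟ ♟ ♟ · ♟ · ·│7
6│· · · · ♟ ♟ · ·│6
5│· · · · · · · ♟│5
4│· · · · · · · ·│4
3│· · · · · ♔ · ♘│3
2│♙ ♙ ♙ ♙ ♙ · ♙ ♙│2
1│♖ · ♗ ♕ · ♗ · ♖│1
  ─────────────────
  a b c d e f g h

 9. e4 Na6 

  a b c d e f g h
  ─────────────────
8│♜ · ♝ · ♛ ♜ ♚ ·│8
7│♟ ♟ ♟ ♟ · ♟ · ·│7
6│♞ · · · ♟ ♟ · ·│6
5│· · · · · · · ♟│5
4│· · · · ♙ · · ·│4
3│· · · · · ♔ · ♘│3
2│♙ ♙ ♙ ♙ · · ♙ ♙│2
1│♖ · ♗ ♕ · ♗ · ♖│1
  ─────────────────
  a b c d e f g h


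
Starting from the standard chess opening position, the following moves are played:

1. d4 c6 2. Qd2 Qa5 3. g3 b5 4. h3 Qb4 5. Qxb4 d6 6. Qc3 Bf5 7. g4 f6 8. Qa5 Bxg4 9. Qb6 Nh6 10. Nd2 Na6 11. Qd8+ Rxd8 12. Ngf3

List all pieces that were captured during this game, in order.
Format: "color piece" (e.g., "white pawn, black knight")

Tracking captures:
  Qxb4: captured black queen
  Bxg4: captured white pawn
  Rxd8: captured white queen

black queen, white pawn, white queen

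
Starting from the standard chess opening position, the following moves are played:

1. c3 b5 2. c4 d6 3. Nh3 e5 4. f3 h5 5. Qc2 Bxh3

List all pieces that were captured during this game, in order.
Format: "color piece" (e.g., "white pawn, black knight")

Tracking captures:
  Bxh3: captured white knight

white knight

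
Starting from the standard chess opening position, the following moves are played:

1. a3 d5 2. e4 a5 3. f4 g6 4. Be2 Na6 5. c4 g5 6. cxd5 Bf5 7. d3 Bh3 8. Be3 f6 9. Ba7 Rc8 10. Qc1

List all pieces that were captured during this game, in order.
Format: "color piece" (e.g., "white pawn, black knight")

Tracking captures:
  cxd5: captured black pawn

black pawn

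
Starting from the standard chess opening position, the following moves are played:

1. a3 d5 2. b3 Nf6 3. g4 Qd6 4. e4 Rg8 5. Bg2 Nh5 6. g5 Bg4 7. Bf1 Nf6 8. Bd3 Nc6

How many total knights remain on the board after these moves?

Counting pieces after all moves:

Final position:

  a b c d e f g h
  ─────────────────
8│♜ · · · ♚ ♝ ♜ ·│8
7│♟ ♟ ♟ · ♟ ♟ ♟ ♟│7
6│· · ♞ ♛ · ♞ · ·│6
5│· · · ♟ · · ♙ ·│5
4│· · · · ♙ · ♝ ·│4
3│♙ ♙ · ♗ · · · ·│3
2│· · ♙ ♙ · ♙ · ♙│2
1│♖ ♘ ♗ ♕ ♔ · ♘ ♖│1
  ─────────────────
  a b c d e f g h


4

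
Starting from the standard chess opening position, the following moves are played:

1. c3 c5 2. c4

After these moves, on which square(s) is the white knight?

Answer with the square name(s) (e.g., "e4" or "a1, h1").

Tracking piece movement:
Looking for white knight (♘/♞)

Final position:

  a b c d e f g h
  ─────────────────
8│♜ ♞ ♝ ♛ ♚ ♝ ♞ ♜│8
7│♟ ♟ · ♟ ♟ ♟ ♟ ♟│7
6│· · · · · · · ·│6
5│· · ♟ · · · · ·│5
4│· · ♙ · · · · ·│4
3│· · · · · · · ·│3
2│♙ ♙ · ♙ ♙ ♙ ♙ ♙│2
1│♖ ♘ ♗ ♕ ♔ ♗ ♘ ♖│1
  ─────────────────
  a b c d e f g h


b1, g1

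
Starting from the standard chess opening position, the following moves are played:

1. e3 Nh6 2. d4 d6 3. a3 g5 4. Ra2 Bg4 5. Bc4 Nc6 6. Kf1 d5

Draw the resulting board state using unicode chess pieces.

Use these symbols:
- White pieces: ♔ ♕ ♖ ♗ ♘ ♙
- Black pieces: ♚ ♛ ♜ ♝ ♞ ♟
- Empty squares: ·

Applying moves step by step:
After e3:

♜ ♞ ♝ ♛ ♚ ♝ ♞ ♜
♟ ♟ ♟ ♟ ♟ ♟ ♟ ♟
· · · · · · · ·
· · · · · · · ·
· · · · · · · ·
· · · · ♙ · · ·
♙ ♙ ♙ ♙ · ♙ ♙ ♙
♖ ♘ ♗ ♕ ♔ ♗ ♘ ♖


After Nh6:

♜ ♞ ♝ ♛ ♚ ♝ · ♜
♟ ♟ ♟ ♟ ♟ ♟ ♟ ♟
· · · · · · · ♞
· · · · · · · ·
· · · · · · · ·
· · · · ♙ · · ·
♙ ♙ ♙ ♙ · ♙ ♙ ♙
♖ ♘ ♗ ♕ ♔ ♗ ♘ ♖


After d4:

♜ ♞ ♝ ♛ ♚ ♝ · ♜
♟ ♟ ♟ ♟ ♟ ♟ ♟ ♟
· · · · · · · ♞
· · · · · · · ·
· · · ♙ · · · ·
· · · · ♙ · · ·
♙ ♙ ♙ · · ♙ ♙ ♙
♖ ♘ ♗ ♕ ♔ ♗ ♘ ♖


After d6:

♜ ♞ ♝ ♛ ♚ ♝ · ♜
♟ ♟ ♟ · ♟ ♟ ♟ ♟
· · · ♟ · · · ♞
· · · · · · · ·
· · · ♙ · · · ·
· · · · ♙ · · ·
♙ ♙ ♙ · · ♙ ♙ ♙
♖ ♘ ♗ ♕ ♔ ♗ ♘ ♖


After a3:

♜ ♞ ♝ ♛ ♚ ♝ · ♜
♟ ♟ ♟ · ♟ ♟ ♟ ♟
· · · ♟ · · · ♞
· · · · · · · ·
· · · ♙ · · · ·
♙ · · · ♙ · · ·
· ♙ ♙ · · ♙ ♙ ♙
♖ ♘ ♗ ♕ ♔ ♗ ♘ ♖


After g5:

♜ ♞ ♝ ♛ ♚ ♝ · ♜
♟ ♟ ♟ · ♟ ♟ · ♟
· · · ♟ · · · ♞
· · · · · · ♟ ·
· · · ♙ · · · ·
♙ · · · ♙ · · ·
· ♙ ♙ · · ♙ ♙ ♙
♖ ♘ ♗ ♕ ♔ ♗ ♘ ♖


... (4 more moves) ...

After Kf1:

♜ · · ♛ ♚ ♝ · ♜
♟ ♟ ♟ · ♟ ♟ · ♟
· · ♞ ♟ · · · ♞
· · · · · · ♟ ·
· · ♗ ♙ · · ♝ ·
♙ · · · ♙ · · ·
♖ ♙ ♙ · · ♙ ♙ ♙
· ♘ ♗ ♕ · ♔ ♘ ♖


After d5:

♜ · · ♛ ♚ ♝ · ♜
♟ ♟ ♟ · ♟ ♟ · ♟
· · ♞ · · · · ♞
· · · ♟ · · ♟ ·
· · ♗ ♙ · · ♝ ·
♙ · · · ♙ · · ·
♖ ♙ ♙ · · ♙ ♙ ♙
· ♘ ♗ ♕ · ♔ ♘ ♖



  a b c d e f g h
  ─────────────────
8│♜ · · ♛ ♚ ♝ · ♜│8
7│♟ ♟ ♟ · ♟ ♟ · ♟│7
6│· · ♞ · · · · ♞│6
5│· · · ♟ · · ♟ ·│5
4│· · ♗ ♙ · · ♝ ·│4
3│♙ · · · ♙ · · ·│3
2│♖ ♙ ♙ · · ♙ ♙ ♙│2
1│· ♘ ♗ ♕ · ♔ ♘ ♖│1
  ─────────────────
  a b c d e f g h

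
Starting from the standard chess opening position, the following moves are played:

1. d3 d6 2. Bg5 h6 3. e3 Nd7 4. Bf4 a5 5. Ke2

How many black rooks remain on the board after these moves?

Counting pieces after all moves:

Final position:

  a b c d e f g h
  ─────────────────
8│♜ · ♝ ♛ ♚ ♝ ♞ ♜│8
7│· ♟ ♟ ♞ ♟ ♟ ♟ ·│7
6│· · · ♟ · · · ♟│6
5│♟ · · · · · · ·│5
4│· · · · · ♗ · ·│4
3│· · · ♙ ♙ · · ·│3
2│♙ ♙ ♙ · ♔ ♙ ♙ ♙│2
1│♖ ♘ · ♕ · ♗ ♘ ♖│1
  ─────────────────
  a b c d e f g h


2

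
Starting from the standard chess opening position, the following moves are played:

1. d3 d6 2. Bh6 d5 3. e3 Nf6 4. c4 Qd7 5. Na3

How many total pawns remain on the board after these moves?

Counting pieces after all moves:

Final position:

  a b c d e f g h
  ─────────────────
8│♜ ♞ ♝ · ♚ ♝ · ♜│8
7│♟ ♟ ♟ ♛ ♟ ♟ ♟ ♟│7
6│· · · · · ♞ · ♗│6
5│· · · ♟ · · · ·│5
4│· · ♙ · · · · ·│4
3│♘ · · ♙ ♙ · · ·│3
2│♙ ♙ · · · ♙ ♙ ♙│2
1│♖ · · ♕ ♔ ♗ ♘ ♖│1
  ─────────────────
  a b c d e f g h


16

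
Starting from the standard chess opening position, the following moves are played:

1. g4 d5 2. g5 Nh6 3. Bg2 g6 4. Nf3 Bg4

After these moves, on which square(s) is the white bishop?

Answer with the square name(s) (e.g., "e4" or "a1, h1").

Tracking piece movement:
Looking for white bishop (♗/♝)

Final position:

  a b c d e f g h
  ─────────────────
8│♜ ♞ · ♛ ♚ ♝ · ♜│8
7│♟ ♟ ♟ · ♟ ♟ · ♟│7
6│· · · · · · ♟ ♞│6
5│· · · ♟ · · ♙ ·│5
4│· · · · · · ♝ ·│4
3│· · · · · ♘ · ·│3
2│♙ ♙ ♙ ♙ ♙ ♙ ♗ ♙│2
1│♖ ♘ ♗ ♕ ♔ · · ♖│1
  ─────────────────
  a b c d e f g h


c1, g2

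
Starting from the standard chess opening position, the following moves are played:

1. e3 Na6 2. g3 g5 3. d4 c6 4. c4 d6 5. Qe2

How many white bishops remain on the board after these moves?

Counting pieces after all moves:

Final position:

  a b c d e f g h
  ─────────────────
8│♜ · ♝ ♛ ♚ ♝ ♞ ♜│8
7│♟ ♟ · · ♟ ♟ · ♟│7
6│♞ · ♟ ♟ · · · ·│6
5│· · · · · · ♟ ·│5
4│· · ♙ ♙ · · · ·│4
3│· · · · ♙ · ♙ ·│3
2│♙ ♙ · · ♕ ♙ · ♙│2
1│♖ ♘ ♗ · ♔ ♗ ♘ ♖│1
  ─────────────────
  a b c d e f g h


2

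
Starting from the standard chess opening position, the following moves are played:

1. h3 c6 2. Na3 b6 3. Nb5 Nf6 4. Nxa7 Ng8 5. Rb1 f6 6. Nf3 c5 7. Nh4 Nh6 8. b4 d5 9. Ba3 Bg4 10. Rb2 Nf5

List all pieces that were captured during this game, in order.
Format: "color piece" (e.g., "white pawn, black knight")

Tracking captures:
  Nxa7: captured black pawn

black pawn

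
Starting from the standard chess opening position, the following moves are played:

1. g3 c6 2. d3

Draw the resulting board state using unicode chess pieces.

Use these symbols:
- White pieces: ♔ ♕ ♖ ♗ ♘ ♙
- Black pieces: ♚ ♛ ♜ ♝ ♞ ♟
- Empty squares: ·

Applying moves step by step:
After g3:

♜ ♞ ♝ ♛ ♚ ♝ ♞ ♜
♟ ♟ ♟ ♟ ♟ ♟ ♟ ♟
· · · · · · · ·
· · · · · · · ·
· · · · · · · ·
· · · · · · ♙ ·
♙ ♙ ♙ ♙ ♙ ♙ · ♙
♖ ♘ ♗ ♕ ♔ ♗ ♘ ♖


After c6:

♜ ♞ ♝ ♛ ♚ ♝ ♞ ♜
♟ ♟ · ♟ ♟ ♟ ♟ ♟
· · ♟ · · · · ·
· · · · · · · ·
· · · · · · · ·
· · · · · · ♙ ·
♙ ♙ ♙ ♙ ♙ ♙ · ♙
♖ ♘ ♗ ♕ ♔ ♗ ♘ ♖


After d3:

♜ ♞ ♝ ♛ ♚ ♝ ♞ ♜
♟ ♟ · ♟ ♟ ♟ ♟ ♟
· · ♟ · · · · ·
· · · · · · · ·
· · · · · · · ·
· · · ♙ · · ♙ ·
♙ ♙ ♙ · ♙ ♙ · ♙
♖ ♘ ♗ ♕ ♔ ♗ ♘ ♖



  a b c d e f g h
  ─────────────────
8│♜ ♞ ♝ ♛ ♚ ♝ ♞ ♜│8
7│♟ ♟ · ♟ ♟ ♟ ♟ ♟│7
6│· · ♟ · · · · ·│6
5│· · · · · · · ·│5
4│· · · · · · · ·│4
3│· · · ♙ · · ♙ ·│3
2│♙ ♙ ♙ · ♙ ♙ · ♙│2
1│♖ ♘ ♗ ♕ ♔ ♗ ♘ ♖│1
  ─────────────────
  a b c d e f g h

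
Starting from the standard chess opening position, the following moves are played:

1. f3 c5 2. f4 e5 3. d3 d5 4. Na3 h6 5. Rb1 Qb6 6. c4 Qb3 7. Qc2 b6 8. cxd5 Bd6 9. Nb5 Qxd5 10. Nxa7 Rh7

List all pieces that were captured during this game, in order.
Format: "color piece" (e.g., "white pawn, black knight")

Tracking captures:
  cxd5: captured black pawn
  Qxd5: captured white pawn
  Nxa7: captured black pawn

black pawn, white pawn, black pawn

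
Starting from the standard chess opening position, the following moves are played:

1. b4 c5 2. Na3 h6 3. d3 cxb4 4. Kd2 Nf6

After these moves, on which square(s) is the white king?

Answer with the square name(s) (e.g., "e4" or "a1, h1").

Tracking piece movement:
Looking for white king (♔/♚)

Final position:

  a b c d e f g h
  ─────────────────
8│♜ ♞ ♝ ♛ ♚ ♝ · ♜│8
7│♟ ♟ · ♟ ♟ ♟ ♟ ·│7
6│· · · · · ♞ · ♟│6
5│· · · · · · · ·│5
4│· ♟ · · · · · ·│4
3│♘ · · ♙ · · · ·│3
2│♙ · ♙ ♔ ♙ ♙ ♙ ♙│2
1│♖ · ♗ ♕ · ♗ ♘ ♖│1
  ─────────────────
  a b c d e f g h


d2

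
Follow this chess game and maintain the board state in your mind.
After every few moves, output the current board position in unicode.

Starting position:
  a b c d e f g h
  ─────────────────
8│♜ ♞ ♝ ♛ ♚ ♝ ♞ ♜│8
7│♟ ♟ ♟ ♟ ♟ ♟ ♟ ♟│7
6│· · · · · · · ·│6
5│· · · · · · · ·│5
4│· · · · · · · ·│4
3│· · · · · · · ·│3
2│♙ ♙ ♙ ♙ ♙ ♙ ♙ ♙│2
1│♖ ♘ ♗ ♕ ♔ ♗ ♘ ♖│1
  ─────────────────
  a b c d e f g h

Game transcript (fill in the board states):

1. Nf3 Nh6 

  a b c d e f g h
  ─────────────────
8│♜ ♞ ♝ ♛ ♚ ♝ · ♜│8
7│♟ ♟ ♟ ♟ ♟ ♟ ♟ ♟│7
6│· · · · · · · ♞│6
5│· · · · · · · ·│5
4│· · · · · · · ·│4
3│· · · · · ♘ · ·│3
2│♙ ♙ ♙ ♙ ♙ ♙ ♙ ♙│2
1│♖ ♘ ♗ ♕ ♔ ♗ · ♖│1
  ─────────────────
  a b c d e f g h

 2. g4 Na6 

  a b c d e f g h
  ─────────────────
8│♜ · ♝ ♛ ♚ ♝ · ♜│8
7│♟ ♟ ♟ ♟ ♟ ♟ ♟ ♟│7
6│♞ · · · · · · ♞│6
5│· · · · · · · ·│5
4│· · · · · · ♙ ·│4
3│· · · · · ♘ · ·│3
2│♙ ♙ ♙ ♙ ♙ ♙ · ♙│2
1│♖ ♘ ♗ ♕ ♔ ♗ · ♖│1
  ─────────────────
  a b c d e f g h

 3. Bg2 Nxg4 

  a b c d e f g h
  ─────────────────
8│♜ · ♝ ♛ ♚ ♝ · ♜│8
7│♟ ♟ ♟ ♟ ♟ ♟ ♟ ♟│7
6│♞ · · · · · · ·│6
5│· · · · · · · ·│5
4│· · · · · · ♞ ·│4
3│· · · · · ♘ · ·│3
2│♙ ♙ ♙ ♙ ♙ ♙ ♗ ♙│2
1│♖ ♘ ♗ ♕ ♔ · · ♖│1
  ─────────────────
  a b c d e f g h



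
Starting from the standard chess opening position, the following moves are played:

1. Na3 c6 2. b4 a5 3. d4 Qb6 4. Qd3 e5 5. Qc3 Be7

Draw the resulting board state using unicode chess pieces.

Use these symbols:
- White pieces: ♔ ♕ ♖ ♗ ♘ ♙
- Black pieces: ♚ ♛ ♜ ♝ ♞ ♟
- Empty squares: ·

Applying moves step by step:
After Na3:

♜ ♞ ♝ ♛ ♚ ♝ ♞ ♜
♟ ♟ ♟ ♟ ♟ ♟ ♟ ♟
· · · · · · · ·
· · · · · · · ·
· · · · · · · ·
♘ · · · · · · ·
♙ ♙ ♙ ♙ ♙ ♙ ♙ ♙
♖ · ♗ ♕ ♔ ♗ ♘ ♖


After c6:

♜ ♞ ♝ ♛ ♚ ♝ ♞ ♜
♟ ♟ · ♟ ♟ ♟ ♟ ♟
· · ♟ · · · · ·
· · · · · · · ·
· · · · · · · ·
♘ · · · · · · ·
♙ ♙ ♙ ♙ ♙ ♙ ♙ ♙
♖ · ♗ ♕ ♔ ♗ ♘ ♖


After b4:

♜ ♞ ♝ ♛ ♚ ♝ ♞ ♜
♟ ♟ · ♟ ♟ ♟ ♟ ♟
· · ♟ · · · · ·
· · · · · · · ·
· ♙ · · · · · ·
♘ · · · · · · ·
♙ · ♙ ♙ ♙ ♙ ♙ ♙
♖ · ♗ ♕ ♔ ♗ ♘ ♖


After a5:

♜ ♞ ♝ ♛ ♚ ♝ ♞ ♜
· ♟ · ♟ ♟ ♟ ♟ ♟
· · ♟ · · · · ·
♟ · · · · · · ·
· ♙ · · · · · ·
♘ · · · · · · ·
♙ · ♙ ♙ ♙ ♙ ♙ ♙
♖ · ♗ ♕ ♔ ♗ ♘ ♖


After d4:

♜ ♞ ♝ ♛ ♚ ♝ ♞ ♜
· ♟ · ♟ ♟ ♟ ♟ ♟
· · ♟ · · · · ·
♟ · · · · · · ·
· ♙ · ♙ · · · ·
♘ · · · · · · ·
♙ · ♙ · ♙ ♙ ♙ ♙
♖ · ♗ ♕ ♔ ♗ ♘ ♖


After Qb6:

♜ ♞ ♝ · ♚ ♝ ♞ ♜
· ♟ · ♟ ♟ ♟ ♟ ♟
· ♛ ♟ · · · · ·
♟ · · · · · · ·
· ♙ · ♙ · · · ·
♘ · · · · · · ·
♙ · ♙ · ♙ ♙ ♙ ♙
♖ · ♗ ♕ ♔ ♗ ♘ ♖


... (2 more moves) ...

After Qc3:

♜ ♞ ♝ · ♚ ♝ ♞ ♜
· ♟ · ♟ · ♟ ♟ ♟
· ♛ ♟ · · · · ·
♟ · · · ♟ · · ·
· ♙ · ♙ · · · ·
♘ · ♕ · · · · ·
♙ · ♙ · ♙ ♙ ♙ ♙
♖ · ♗ · ♔ ♗ ♘ ♖


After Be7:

♜ ♞ ♝ · ♚ · ♞ ♜
· ♟ · ♟ ♝ ♟ ♟ ♟
· ♛ ♟ · · · · ·
♟ · · · ♟ · · ·
· ♙ · ♙ · · · ·
♘ · ♕ · · · · ·
♙ · ♙ · ♙ ♙ ♙ ♙
♖ · ♗ · ♔ ♗ ♘ ♖



  a b c d e f g h
  ─────────────────
8│♜ ♞ ♝ · ♚ · ♞ ♜│8
7│· ♟ · ♟ ♝ ♟ ♟ ♟│7
6│· ♛ ♟ · · · · ·│6
5│♟ · · · ♟ · · ·│5
4│· ♙ · ♙ · · · ·│4
3│♘ · ♕ · · · · ·│3
2│♙ · ♙ · ♙ ♙ ♙ ♙│2
1│♖ · ♗ · ♔ ♗ ♘ ♖│1
  ─────────────────
  a b c d e f g h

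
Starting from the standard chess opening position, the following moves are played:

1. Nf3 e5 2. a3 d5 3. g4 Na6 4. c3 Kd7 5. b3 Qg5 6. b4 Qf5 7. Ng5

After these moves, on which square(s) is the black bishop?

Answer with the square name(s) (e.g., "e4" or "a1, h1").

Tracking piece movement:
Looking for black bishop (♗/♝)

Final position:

  a b c d e f g h
  ─────────────────
8│♜ · ♝ · · ♝ ♞ ♜│8
7│♟ ♟ ♟ ♚ · ♟ ♟ ♟│7
6│♞ · · · · · · ·│6
5│· · · ♟ ♟ ♛ ♘ ·│5
4│· ♙ · · · · ♙ ·│4
3│♙ · ♙ · · · · ·│3
2│· · · ♙ ♙ ♙ · ♙│2
1│♖ ♘ ♗ ♕ ♔ ♗ · ♖│1
  ─────────────────
  a b c d e f g h


c8, f8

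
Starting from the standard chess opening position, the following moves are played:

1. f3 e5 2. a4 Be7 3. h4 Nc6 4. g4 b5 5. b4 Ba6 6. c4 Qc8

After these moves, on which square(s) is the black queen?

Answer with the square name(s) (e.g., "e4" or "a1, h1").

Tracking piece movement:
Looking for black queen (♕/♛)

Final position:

  a b c d e f g h
  ─────────────────
8│♜ · ♛ · ♚ · ♞ ♜│8
7│♟ · ♟ ♟ ♝ ♟ ♟ ♟│7
6│♝ · ♞ · · · · ·│6
5│· ♟ · · ♟ · · ·│5
4│♙ ♙ ♙ · · · ♙ ♙│4
3│· · · · · ♙ · ·│3
2│· · · ♙ ♙ · · ·│2
1│♖ ♘ ♗ ♕ ♔ ♗ ♘ ♖│1
  ─────────────────
  a b c d e f g h


c8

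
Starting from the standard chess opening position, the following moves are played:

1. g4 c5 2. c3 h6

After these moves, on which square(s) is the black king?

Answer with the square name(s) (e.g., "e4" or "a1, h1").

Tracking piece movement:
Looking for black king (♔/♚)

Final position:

  a b c d e f g h
  ─────────────────
8│♜ ♞ ♝ ♛ ♚ ♝ ♞ ♜│8
7│♟ ♟ · ♟ ♟ ♟ ♟ ·│7
6│· · · · · · · ♟│6
5│· · ♟ · · · · ·│5
4│· · · · · · ♙ ·│4
3│· · ♙ · · · · ·│3
2│♙ ♙ · ♙ ♙ ♙ · ♙│2
1│♖ ♘ ♗ ♕ ♔ ♗ ♘ ♖│1
  ─────────────────
  a b c d e f g h


e8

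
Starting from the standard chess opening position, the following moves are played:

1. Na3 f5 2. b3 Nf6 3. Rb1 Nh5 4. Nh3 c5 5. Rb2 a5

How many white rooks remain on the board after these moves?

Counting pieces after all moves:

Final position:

  a b c d e f g h
  ─────────────────
8│♜ ♞ ♝ ♛ ♚ ♝ · ♜│8
7│· ♟ · ♟ ♟ · ♟ ♟│7
6│· · · · · · · ·│6
5│♟ · ♟ · · ♟ · ♞│5
4│· · · · · · · ·│4
3│♘ ♙ · · · · · ♘│3
2│♙ ♖ ♙ ♙ ♙ ♙ ♙ ♙│2
1│· · ♗ ♕ ♔ ♗ · ♖│1
  ─────────────────
  a b c d e f g h


2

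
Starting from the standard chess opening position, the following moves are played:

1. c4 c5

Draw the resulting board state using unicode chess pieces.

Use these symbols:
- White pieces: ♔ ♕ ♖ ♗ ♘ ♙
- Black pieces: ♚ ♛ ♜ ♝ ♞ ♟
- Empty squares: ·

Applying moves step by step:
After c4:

♜ ♞ ♝ ♛ ♚ ♝ ♞ ♜
♟ ♟ ♟ ♟ ♟ ♟ ♟ ♟
· · · · · · · ·
· · · · · · · ·
· · ♙ · · · · ·
· · · · · · · ·
♙ ♙ · ♙ ♙ ♙ ♙ ♙
♖ ♘ ♗ ♕ ♔ ♗ ♘ ♖


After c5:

♜ ♞ ♝ ♛ ♚ ♝ ♞ ♜
♟ ♟ · ♟ ♟ ♟ ♟ ♟
· · · · · · · ·
· · ♟ · · · · ·
· · ♙ · · · · ·
· · · · · · · ·
♙ ♙ · ♙ ♙ ♙ ♙ ♙
♖ ♘ ♗ ♕ ♔ ♗ ♘ ♖



  a b c d e f g h
  ─────────────────
8│♜ ♞ ♝ ♛ ♚ ♝ ♞ ♜│8
7│♟ ♟ · ♟ ♟ ♟ ♟ ♟│7
6│· · · · · · · ·│6
5│· · ♟ · · · · ·│5
4│· · ♙ · · · · ·│4
3│· · · · · · · ·│3
2│♙ ♙ · ♙ ♙ ♙ ♙ ♙│2
1│♖ ♘ ♗ ♕ ♔ ♗ ♘ ♖│1
  ─────────────────
  a b c d e f g h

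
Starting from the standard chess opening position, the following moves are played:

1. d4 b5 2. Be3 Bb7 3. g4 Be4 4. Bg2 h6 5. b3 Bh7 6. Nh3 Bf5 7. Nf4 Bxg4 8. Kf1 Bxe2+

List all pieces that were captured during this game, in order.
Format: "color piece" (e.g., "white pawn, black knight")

Tracking captures:
  Bxg4: captured white pawn
  Bxe2+: captured white pawn

white pawn, white pawn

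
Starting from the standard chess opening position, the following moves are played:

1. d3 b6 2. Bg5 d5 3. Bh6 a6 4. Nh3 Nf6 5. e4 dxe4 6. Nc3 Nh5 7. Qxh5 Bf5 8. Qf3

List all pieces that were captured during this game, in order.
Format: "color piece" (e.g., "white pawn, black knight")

Tracking captures:
  dxe4: captured white pawn
  Qxh5: captured black knight

white pawn, black knight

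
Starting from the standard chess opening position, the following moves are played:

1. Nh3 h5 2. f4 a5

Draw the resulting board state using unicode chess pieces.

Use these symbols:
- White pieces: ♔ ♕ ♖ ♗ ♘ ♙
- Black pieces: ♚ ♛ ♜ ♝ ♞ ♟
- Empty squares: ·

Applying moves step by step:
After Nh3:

♜ ♞ ♝ ♛ ♚ ♝ ♞ ♜
♟ ♟ ♟ ♟ ♟ ♟ ♟ ♟
· · · · · · · ·
· · · · · · · ·
· · · · · · · ·
· · · · · · · ♘
♙ ♙ ♙ ♙ ♙ ♙ ♙ ♙
♖ ♘ ♗ ♕ ♔ ♗ · ♖


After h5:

♜ ♞ ♝ ♛ ♚ ♝ ♞ ♜
♟ ♟ ♟ ♟ ♟ ♟ ♟ ·
· · · · · · · ·
· · · · · · · ♟
· · · · · · · ·
· · · · · · · ♘
♙ ♙ ♙ ♙ ♙ ♙ ♙ ♙
♖ ♘ ♗ ♕ ♔ ♗ · ♖


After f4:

♜ ♞ ♝ ♛ ♚ ♝ ♞ ♜
♟ ♟ ♟ ♟ ♟ ♟ ♟ ·
· · · · · · · ·
· · · · · · · ♟
· · · · · ♙ · ·
· · · · · · · ♘
♙ ♙ ♙ ♙ ♙ · ♙ ♙
♖ ♘ ♗ ♕ ♔ ♗ · ♖


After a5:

♜ ♞ ♝ ♛ ♚ ♝ ♞ ♜
· ♟ ♟ ♟ ♟ ♟ ♟ ·
· · · · · · · ·
♟ · · · · · · ♟
· · · · · ♙ · ·
· · · · · · · ♘
♙ ♙ ♙ ♙ ♙ · ♙ ♙
♖ ♘ ♗ ♕ ♔ ♗ · ♖



  a b c d e f g h
  ─────────────────
8│♜ ♞ ♝ ♛ ♚ ♝ ♞ ♜│8
7│· ♟ ♟ ♟ ♟ ♟ ♟ ·│7
6│· · · · · · · ·│6
5│♟ · · · · · · ♟│5
4│· · · · · ♙ · ·│4
3│· · · · · · · ♘│3
2│♙ ♙ ♙ ♙ ♙ · ♙ ♙│2
1│♖ ♘ ♗ ♕ ♔ ♗ · ♖│1
  ─────────────────
  a b c d e f g h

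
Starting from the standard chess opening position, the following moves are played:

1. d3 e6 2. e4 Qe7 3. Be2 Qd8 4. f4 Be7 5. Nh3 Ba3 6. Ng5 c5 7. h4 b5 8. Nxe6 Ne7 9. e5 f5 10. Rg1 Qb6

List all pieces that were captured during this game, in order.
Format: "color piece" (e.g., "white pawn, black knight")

Tracking captures:
  Nxe6: captured black pawn

black pawn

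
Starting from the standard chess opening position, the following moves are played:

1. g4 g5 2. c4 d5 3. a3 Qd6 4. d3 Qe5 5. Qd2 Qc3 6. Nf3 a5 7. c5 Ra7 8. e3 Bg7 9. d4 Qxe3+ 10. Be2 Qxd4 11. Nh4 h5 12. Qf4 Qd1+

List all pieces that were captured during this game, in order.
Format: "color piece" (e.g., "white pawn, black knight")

Tracking captures:
  Qxe3+: captured white pawn
  Qxd4: captured white pawn

white pawn, white pawn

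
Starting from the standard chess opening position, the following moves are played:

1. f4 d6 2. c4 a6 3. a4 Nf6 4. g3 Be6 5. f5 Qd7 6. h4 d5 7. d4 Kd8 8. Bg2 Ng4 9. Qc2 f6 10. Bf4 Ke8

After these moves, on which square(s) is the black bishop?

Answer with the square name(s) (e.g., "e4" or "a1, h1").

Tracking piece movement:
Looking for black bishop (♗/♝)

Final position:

  a b c d e f g h
  ─────────────────
8│♜ ♞ · · ♚ ♝ · ♜│8
7│· ♟ ♟ ♛ ♟ · ♟ ♟│7
6│♟ · · · ♝ ♟ · ·│6
5│· · · ♟ · ♙ · ·│5
4│♙ · ♙ ♙ · ♗ ♞ ♙│4
3│· · · · · · ♙ ·│3
2│· ♙ ♕ · ♙ · ♗ ·│2
1│♖ ♘ · · ♔ · ♘ ♖│1
  ─────────────────
  a b c d e f g h


e6, f8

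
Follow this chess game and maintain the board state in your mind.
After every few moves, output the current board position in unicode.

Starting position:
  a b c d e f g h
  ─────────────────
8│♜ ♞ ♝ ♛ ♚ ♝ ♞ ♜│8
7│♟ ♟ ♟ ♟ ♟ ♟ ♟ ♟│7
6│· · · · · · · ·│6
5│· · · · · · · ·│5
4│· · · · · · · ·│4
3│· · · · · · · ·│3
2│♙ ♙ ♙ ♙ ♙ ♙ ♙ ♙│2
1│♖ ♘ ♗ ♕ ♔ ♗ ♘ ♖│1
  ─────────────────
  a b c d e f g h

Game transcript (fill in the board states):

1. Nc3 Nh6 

  a b c d e f g h
  ─────────────────
8│♜ ♞ ♝ ♛ ♚ ♝ · ♜│8
7│♟ ♟ ♟ ♟ ♟ ♟ ♟ ♟│7
6│· · · · · · · ♞│6
5│· · · · · · · ·│5
4│· · · · · · · ·│4
3│· · ♘ · · · · ·│3
2│♙ ♙ ♙ ♙ ♙ ♙ ♙ ♙│2
1│♖ · ♗ ♕ ♔ ♗ ♘ ♖│1
  ─────────────────
  a b c d e f g h

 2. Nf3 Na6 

  a b c d e f g h
  ─────────────────
8│♜ · ♝ ♛ ♚ ♝ · ♜│8
7│♟ ♟ ♟ ♟ ♟ ♟ ♟ ♟│7
6│♞ · · · · · · ♞│6
5│· · · · · · · ·│5
4│· · · · · · · ·│4
3│· · ♘ · · ♘ · ·│3
2│♙ ♙ ♙ ♙ ♙ ♙ ♙ ♙│2
1│♖ · ♗ ♕ ♔ ♗ · ♖│1
  ─────────────────
  a b c d e f g h

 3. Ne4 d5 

  a b c d e f g h
  ─────────────────
8│♜ · ♝ ♛ ♚ ♝ · ♜│8
7│♟ ♟ ♟ · ♟ ♟ ♟ ♟│7
6│♞ · · · · · · ♞│6
5│· · · ♟ · · · ·│5
4│· · · · ♘ · · ·│4
3│· · · · · ♘ · ·│3
2│♙ ♙ ♙ ♙ ♙ ♙ ♙ ♙│2
1│♖ · ♗ ♕ ♔ ♗ · ♖│1
  ─────────────────
  a b c d e f g h

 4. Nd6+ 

  a b c d e f g h
  ─────────────────
8│♜ · ♝ ♛ ♚ ♝ · ♜│8
7│♟ ♟ ♟ · ♟ ♟ ♟ ♟│7
6│♞ · · ♘ · · · ♞│6
5│· · · ♟ · · · ·│5
4│· · · · · · · ·│4
3│· · · · · ♘ · ·│3
2│♙ ♙ ♙ ♙ ♙ ♙ ♙ ♙│2
1│♖ · ♗ ♕ ♔ ♗ · ♖│1
  ─────────────────
  a b c d e f g h


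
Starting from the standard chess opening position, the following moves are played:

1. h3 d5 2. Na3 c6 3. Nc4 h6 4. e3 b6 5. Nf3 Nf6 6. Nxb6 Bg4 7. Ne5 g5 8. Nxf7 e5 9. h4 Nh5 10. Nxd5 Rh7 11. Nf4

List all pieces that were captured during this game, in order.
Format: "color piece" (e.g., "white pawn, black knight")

Tracking captures:
  Nxb6: captured black pawn
  Nxf7: captured black pawn
  Nxd5: captured black pawn

black pawn, black pawn, black pawn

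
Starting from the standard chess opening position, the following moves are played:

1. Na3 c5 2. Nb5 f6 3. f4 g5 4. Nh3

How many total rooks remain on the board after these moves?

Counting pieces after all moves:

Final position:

  a b c d e f g h
  ─────────────────
8│♜ ♞ ♝ ♛ ♚ ♝ ♞ ♜│8
7│♟ ♟ · ♟ ♟ · · ♟│7
6│· · · · · ♟ · ·│6
5│· ♘ ♟ · · · ♟ ·│5
4│· · · · · ♙ · ·│4
3│· · · · · · · ♘│3
2│♙ ♙ ♙ ♙ ♙ · ♙ ♙│2
1│♖ · ♗ ♕ ♔ ♗ · ♖│1
  ─────────────────
  a b c d e f g h


4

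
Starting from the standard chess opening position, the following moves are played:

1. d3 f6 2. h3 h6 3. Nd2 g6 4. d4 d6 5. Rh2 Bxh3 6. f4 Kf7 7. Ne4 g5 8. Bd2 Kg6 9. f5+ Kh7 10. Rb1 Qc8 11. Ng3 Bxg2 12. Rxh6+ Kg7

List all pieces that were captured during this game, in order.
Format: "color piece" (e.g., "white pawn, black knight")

Tracking captures:
  Bxh3: captured white pawn
  Bxg2: captured white pawn
  Rxh6+: captured black pawn

white pawn, white pawn, black pawn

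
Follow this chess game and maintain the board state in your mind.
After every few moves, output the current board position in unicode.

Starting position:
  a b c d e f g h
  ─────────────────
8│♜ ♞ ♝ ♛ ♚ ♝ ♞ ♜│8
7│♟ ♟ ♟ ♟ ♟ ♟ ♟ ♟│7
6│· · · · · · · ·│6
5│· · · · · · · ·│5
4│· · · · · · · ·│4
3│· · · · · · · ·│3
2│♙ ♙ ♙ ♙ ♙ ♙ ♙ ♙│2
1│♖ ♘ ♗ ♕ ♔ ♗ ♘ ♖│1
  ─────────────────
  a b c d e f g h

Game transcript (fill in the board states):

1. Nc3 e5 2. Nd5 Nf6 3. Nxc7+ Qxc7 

  a b c d e f g h
  ─────────────────
8│♜ ♞ ♝ · ♚ ♝ · ♜│8
7│♟ ♟ ♛ ♟ · ♟ ♟ ♟│7
6│· · · · · ♞ · ·│6
5│· · · · ♟ · · ·│5
4│· · · · · · · ·│4
3│· · · · · · · ·│3
2│♙ ♙ ♙ ♙ ♙ ♙ ♙ ♙│2
1│♖ · ♗ ♕ ♔ ♗ ♘ ♖│1
  ─────────────────
  a b c d e f g h

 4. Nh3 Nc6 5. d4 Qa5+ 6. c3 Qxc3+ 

  a b c d e f g h
  ─────────────────
8│♜ · ♝ · ♚ ♝ · ♜│8
7│♟ ♟ · ♟ · ♟ ♟ ♟│7
6│· · ♞ · · ♞ · ·│6
5│· · · · ♟ · · ·│5
4│· · · ♙ · · · ·│4
3│· · ♛ · · · · ♘│3
2│♙ ♙ · · ♙ ♙ ♙ ♙│2
1│♖ · ♗ ♕ ♔ ♗ · ♖│1
  ─────────────────
  a b c d e f g h

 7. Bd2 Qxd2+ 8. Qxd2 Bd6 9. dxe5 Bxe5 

  a b c d e f g h
  ─────────────────
8│♜ · ♝ · ♚ · · ♜│8
7│♟ ♟ · ♟ · ♟ ♟ ♟│7
6│· · ♞ · · ♞ · ·│6
5│· · · · ♝ · · ·│5
4│· · · · · · · ·│4
3│· · · · · · · ♘│3
2│♙ ♙ · ♕ ♙ ♙ ♙ ♙│2
1│♖ · · · ♔ ♗ · ♖│1
  ─────────────────
  a b c d e f g h

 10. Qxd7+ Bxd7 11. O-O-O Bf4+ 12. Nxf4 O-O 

  a b c d e f g h
  ─────────────────
8│♜ · · · · ♜ ♚ ·│8
7│♟ ♟ · ♝ · ♟ ♟ ♟│7
6│· · ♞ · · ♞ · ·│6
5│· · · · · · · ·│5
4│· · · · · ♘ · ·│4
3│· · · · · · · ·│3
2│♙ ♙ · · ♙ ♙ ♙ ♙│2
1│· · ♔ ♖ · ♗ · ♖│1
  ─────────────────
  a b c d e f g h

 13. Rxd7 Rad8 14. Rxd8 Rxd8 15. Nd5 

  a b c d e f g h
  ─────────────────
8│· · · ♜ · · ♚ ·│8
7│♟ ♟ · · · ♟ ♟ ♟│7
6│· · ♞ · · ♞ · ·│6
5│· · · ♘ · · · ·│5
4│· · · · · · · ·│4
3│· · · · · · · ·│3
2│♙ ♙ · · ♙ ♙ ♙ ♙│2
1│· · ♔ · · ♗ · ♖│1
  ─────────────────
  a b c d e f g h


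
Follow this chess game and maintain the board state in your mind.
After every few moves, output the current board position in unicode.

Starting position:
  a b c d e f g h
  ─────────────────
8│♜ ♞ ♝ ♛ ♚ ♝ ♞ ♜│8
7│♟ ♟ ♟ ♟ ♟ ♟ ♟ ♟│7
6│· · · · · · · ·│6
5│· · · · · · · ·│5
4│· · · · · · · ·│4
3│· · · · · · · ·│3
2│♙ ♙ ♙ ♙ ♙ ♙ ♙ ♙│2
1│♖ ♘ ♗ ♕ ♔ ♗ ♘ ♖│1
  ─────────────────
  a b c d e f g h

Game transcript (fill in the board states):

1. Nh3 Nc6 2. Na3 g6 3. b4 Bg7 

  a b c d e f g h
  ─────────────────
8│♜ · ♝ ♛ ♚ · ♞ ♜│8
7│♟ ♟ ♟ ♟ ♟ ♟ ♝ ♟│7
6│· · ♞ · · · ♟ ·│6
5│· · · · · · · ·│5
4│· ♙ · · · · · ·│4
3│♘ · · · · · · ♘│3
2│♙ · ♙ ♙ ♙ ♙ ♙ ♙│2
1│♖ · ♗ ♕ ♔ ♗ · ♖│1
  ─────────────────
  a b c d e f g h

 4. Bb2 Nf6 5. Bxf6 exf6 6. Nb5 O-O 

  a b c d e f g h
  ─────────────────
8│♜ · ♝ ♛ · ♜ ♚ ·│8
7│♟ ♟ ♟ ♟ · ♟ ♝ ♟│7
6│· · ♞ · · ♟ ♟ ·│6
5│· ♘ · · · · · ·│5
4│· ♙ · · · · · ·│4
3│· · · · · · · ♘│3
2│♙ · ♙ ♙ ♙ ♙ ♙ ♙│2
1│♖ · · ♕ ♔ ♗ · ♖│1
  ─────────────────
  a b c d e f g h

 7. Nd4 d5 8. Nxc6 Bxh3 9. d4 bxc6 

  a b c d e f g h
  ─────────────────
8│♜ · · ♛ · ♜ ♚ ·│8
7│♟ · ♟ · · ♟ ♝ ♟│7
6│· · ♟ · · ♟ ♟ ·│6
5│· · · ♟ · · · ·│5
4│· ♙ · ♙ · · · ·│4
3│· · · · · · · ♝│3
2│♙ · ♙ · ♙ ♙ ♙ ♙│2
1│♖ · · ♕ ♔ ♗ · ♖│1
  ─────────────────
  a b c d e f g h

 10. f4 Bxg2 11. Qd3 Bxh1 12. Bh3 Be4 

  a b c d e f g h
  ─────────────────
8│♜ · · ♛ · ♜ ♚ ·│8
7│♟ · ♟ · · ♟ ♝ ♟│7
6│· · ♟ · · ♟ ♟ ·│6
5│· · · ♟ · · · ·│5
4│· ♙ · ♙ ♝ ♙ · ·│4
3│· · · ♕ · · · ♗│3
2│♙ · ♙ · ♙ · · ♙│2
1│♖ · · · ♔ · · ·│1
  ─────────────────
  a b c d e f g h

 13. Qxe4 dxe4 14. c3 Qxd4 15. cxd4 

  a b c d e f g h
  ─────────────────
8│♜ · · · · ♜ ♚ ·│8
7│♟ · ♟ · · ♟ ♝ ♟│7
6│· · ♟ · · ♟ ♟ ·│6
5│· · · · · · · ·│5
4│· ♙ · ♙ ♟ ♙ · ·│4
3│· · · · · · · ♗│3
2│♙ · · · ♙ · · ♙│2
1│♖ · · · ♔ · · ·│1
  ─────────────────
  a b c d e f g h


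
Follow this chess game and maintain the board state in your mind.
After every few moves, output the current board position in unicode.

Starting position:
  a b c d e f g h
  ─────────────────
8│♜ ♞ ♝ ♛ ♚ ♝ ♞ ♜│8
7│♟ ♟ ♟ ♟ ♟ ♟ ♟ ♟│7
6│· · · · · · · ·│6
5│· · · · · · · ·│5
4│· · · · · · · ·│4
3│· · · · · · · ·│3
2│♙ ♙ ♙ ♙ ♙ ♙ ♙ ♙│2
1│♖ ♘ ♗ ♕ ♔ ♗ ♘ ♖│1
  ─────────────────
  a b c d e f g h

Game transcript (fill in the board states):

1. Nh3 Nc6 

  a b c d e f g h
  ─────────────────
8│♜ · ♝ ♛ ♚ ♝ ♞ ♜│8
7│♟ ♟ ♟ ♟ ♟ ♟ ♟ ♟│7
6│· · ♞ · · · · ·│6
5│· · · · · · · ·│5
4│· · · · · · · ·│4
3│· · · · · · · ♘│3
2│♙ ♙ ♙ ♙ ♙ ♙ ♙ ♙│2
1│♖ ♘ ♗ ♕ ♔ ♗ · ♖│1
  ─────────────────
  a b c d e f g h

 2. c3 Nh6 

  a b c d e f g h
  ─────────────────
8│♜ · ♝ ♛ ♚ ♝ · ♜│8
7│♟ ♟ ♟ ♟ ♟ ♟ ♟ ♟│7
6│· · ♞ · · · · ♞│6
5│· · · · · · · ·│5
4│· · · · · · · ·│4
3│· · ♙ · · · · ♘│3
2│♙ ♙ · ♙ ♙ ♙ ♙ ♙│2
1│♖ ♘ ♗ ♕ ♔ ♗ · ♖│1
  ─────────────────
  a b c d e f g h

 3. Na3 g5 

  a b c d e f g h
  ─────────────────
8│♜ · ♝ ♛ ♚ ♝ · ♜│8
7│♟ ♟ ♟ ♟ ♟ ♟ · ♟│7
6│· · ♞ · · · · ♞│6
5│· · · · · · ♟ ·│5
4│· · · · · · · ·│4
3│♘ · ♙ · · · · ♘│3
2│♙ ♙ · ♙ ♙ ♙ ♙ ♙│2
1│♖ · ♗ ♕ ♔ ♗ · ♖│1
  ─────────────────
  a b c d e f g h

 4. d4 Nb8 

  a b c d e f g h
  ─────────────────
8│♜ ♞ ♝ ♛ ♚ ♝ · ♜│8
7│♟ ♟ ♟ ♟ ♟ ♟ · ♟│7
6│· · · · · · · ♞│6
5│· · · · · · ♟ ·│5
4│· · · ♙ · · · ·│4
3│♘ · ♙ · · · · ♘│3
2│♙ ♙ · · ♙ ♙ ♙ ♙│2
1│♖ · ♗ ♕ ♔ ♗ · ♖│1
  ─────────────────
  a b c d e f g h

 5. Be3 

  a b c d e f g h
  ─────────────────
8│♜ ♞ ♝ ♛ ♚ ♝ · ♜│8
7│♟ ♟ ♟ ♟ ♟ ♟ · ♟│7
6│· · · · · · · ♞│6
5│· · · · · · ♟ ·│5
4│· · · ♙ · · · ·│4
3│♘ · ♙ · ♗ · · ♘│3
2│♙ ♙ · · ♙ ♙ ♙ ♙│2
1│♖ · · ♕ ♔ ♗ · ♖│1
  ─────────────────
  a b c d e f g h


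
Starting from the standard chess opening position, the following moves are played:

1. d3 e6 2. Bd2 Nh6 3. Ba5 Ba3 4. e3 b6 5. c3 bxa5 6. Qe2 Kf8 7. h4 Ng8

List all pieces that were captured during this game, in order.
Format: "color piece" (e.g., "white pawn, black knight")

Tracking captures:
  bxa5: captured white bishop

white bishop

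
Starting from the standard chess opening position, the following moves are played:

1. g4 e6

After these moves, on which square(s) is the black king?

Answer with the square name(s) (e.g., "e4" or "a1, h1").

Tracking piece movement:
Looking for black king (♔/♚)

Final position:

  a b c d e f g h
  ─────────────────
8│♜ ♞ ♝ ♛ ♚ ♝ ♞ ♜│8
7│♟ ♟ ♟ ♟ · ♟ ♟ ♟│7
6│· · · · ♟ · · ·│6
5│· · · · · · · ·│5
4│· · · · · · ♙ ·│4
3│· · · · · · · ·│3
2│♙ ♙ ♙ ♙ ♙ ♙ · ♙│2
1│♖ ♘ ♗ ♕ ♔ ♗ ♘ ♖│1
  ─────────────────
  a b c d e f g h


e8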